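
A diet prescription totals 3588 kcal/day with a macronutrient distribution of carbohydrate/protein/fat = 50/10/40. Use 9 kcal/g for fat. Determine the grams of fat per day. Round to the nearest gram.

159 g/day

Fat energy = 40% × 3588 = 1435.2 kcal.
At 9 kcal/g: 1435.2 ÷ 9 = 159.4667 g.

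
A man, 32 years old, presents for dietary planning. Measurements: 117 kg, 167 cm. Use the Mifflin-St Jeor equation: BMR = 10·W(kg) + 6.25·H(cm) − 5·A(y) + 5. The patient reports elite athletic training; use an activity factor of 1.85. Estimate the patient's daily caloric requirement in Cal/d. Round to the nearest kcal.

Mifflin-St Jeor (male): BMR = 10(117) + 6.25(167) − 5(32) + 5 = 1170 + 1043.75 − 160 + 5 = 2058.75 kcal/day.
TEE = BMR × activity factor = 2058.75 × 1.85 = 3808.6875 kcal/day.

3809 Cal/d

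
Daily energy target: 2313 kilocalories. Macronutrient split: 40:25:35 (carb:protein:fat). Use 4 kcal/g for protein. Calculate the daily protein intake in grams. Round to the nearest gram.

145 g/day

Protein energy = 25% × 2313 = 578.25 kcal.
At 4 kcal/g: 578.25 ÷ 4 = 144.5625 g.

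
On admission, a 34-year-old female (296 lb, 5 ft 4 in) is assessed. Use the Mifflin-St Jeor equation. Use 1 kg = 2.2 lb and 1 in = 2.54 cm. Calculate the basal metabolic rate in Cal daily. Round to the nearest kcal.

Convert to metric: weight = 296 ÷ 2.2 = 134.5455 kg; height = (5×12 + 4) × 2.54 = 64 × 2.54 = 162.56 cm.
Mifflin-St Jeor (female): BMR = 10(134.5455) + 6.25(162.56) − 5(34) − 161 = 1345.4545 + 1016 − 170 − 161 = 2030.4545 kcal/day.

2030 Cal daily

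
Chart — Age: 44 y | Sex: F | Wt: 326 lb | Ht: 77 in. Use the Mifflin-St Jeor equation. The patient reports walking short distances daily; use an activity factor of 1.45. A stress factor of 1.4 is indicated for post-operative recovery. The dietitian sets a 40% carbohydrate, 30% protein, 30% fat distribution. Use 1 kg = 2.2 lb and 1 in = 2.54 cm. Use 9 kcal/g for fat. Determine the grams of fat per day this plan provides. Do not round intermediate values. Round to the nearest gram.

157 g/day

Convert to metric: weight = 326 ÷ 2.2 = 148.1818 kg; height = 77 × 2.54 = 195.58 cm.
Mifflin-St Jeor (female): BMR = 10(148.1818) + 6.25(195.58) − 5(44) − 161 = 1481.8182 + 1222.375 − 220 − 161 = 2323.1932 kcal/day.
TEE = 2323.1932 × 1.45 = 3368.6301 kcal/day.
With stress factor 1.4: 3368.6301 × 1.4 = 4716.0822 kcal/day.
Fat energy = 30% × 4716.0822 = 1414.8246 kcal.
Fat = 1414.8246 ÷ 9 kcal/g = 157.2027 g.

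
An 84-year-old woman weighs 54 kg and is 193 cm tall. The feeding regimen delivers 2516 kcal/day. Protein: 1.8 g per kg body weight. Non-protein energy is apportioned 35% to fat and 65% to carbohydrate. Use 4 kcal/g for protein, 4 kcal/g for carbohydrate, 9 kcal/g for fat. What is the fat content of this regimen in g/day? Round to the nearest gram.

83 g/day

Protein = 1.8 × 54 = 97.2 g → 97.2 × 4 = 388.8 kcal.
Non-protein calories = 2516 − 388.8 = 2127.2 kcal.
Fat: 35% × 2127.2 = 744.52 kcal; carbohydrate: 1382.68 kcal.
Fat: 744.52 kcal ÷ 9 kcal/g = 82.7244 g.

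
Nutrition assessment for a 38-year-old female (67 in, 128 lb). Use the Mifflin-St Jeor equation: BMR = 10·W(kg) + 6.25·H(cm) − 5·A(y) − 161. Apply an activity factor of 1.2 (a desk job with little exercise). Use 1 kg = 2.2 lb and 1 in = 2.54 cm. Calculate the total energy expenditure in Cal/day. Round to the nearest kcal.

Convert to metric: weight = 128 ÷ 2.2 = 58.1818 kg; height = 67 × 2.54 = 170.18 cm.
Mifflin-St Jeor (female): BMR = 10(58.1818) + 6.25(170.18) − 5(38) − 161 = 581.8182 + 1063.625 − 190 − 161 = 1294.4432 kcal/day.
TEE = BMR × activity factor = 1294.4432 × 1.2 = 1553.3318 kcal/day.

1553 Cal/day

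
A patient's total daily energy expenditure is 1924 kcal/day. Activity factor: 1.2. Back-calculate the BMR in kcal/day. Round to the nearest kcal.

1603 kcal/day

BMR = TEE ÷ activity factor = 1924 ÷ 1.2 = 1603.3333 kcal/day.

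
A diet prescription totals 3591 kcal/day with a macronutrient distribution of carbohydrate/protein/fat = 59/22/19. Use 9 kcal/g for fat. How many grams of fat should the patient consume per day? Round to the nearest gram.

76 g/day

Fat energy = 19% × 3591 = 682.29 kcal.
At 9 kcal/g: 682.29 ÷ 9 = 75.81 g.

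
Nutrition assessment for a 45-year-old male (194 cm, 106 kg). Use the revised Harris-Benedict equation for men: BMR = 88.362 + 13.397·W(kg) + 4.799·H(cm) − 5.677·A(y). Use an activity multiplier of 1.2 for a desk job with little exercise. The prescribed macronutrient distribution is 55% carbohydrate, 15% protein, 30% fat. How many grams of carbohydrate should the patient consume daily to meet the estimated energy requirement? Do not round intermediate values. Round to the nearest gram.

360 g/day

Harris-Benedict: BMR = 88.362 + 13.397(106) + 4.799(194) − 5.677(45) = 2183.985 kcal/day.
TEE = 2183.985 × 1.2 = 2620.782 kcal/day.
Carbohydrate energy = 55% × 2620.782 = 1441.4301 kcal.
Carbohydrate = 1441.4301 ÷ 4 kcal/g = 360.3575 g.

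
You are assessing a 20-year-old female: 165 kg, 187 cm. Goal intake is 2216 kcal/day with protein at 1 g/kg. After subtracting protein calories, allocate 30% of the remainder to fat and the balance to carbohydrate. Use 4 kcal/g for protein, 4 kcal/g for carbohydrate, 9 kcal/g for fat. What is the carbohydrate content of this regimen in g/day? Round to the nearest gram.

Protein = 1 × 165 = 165 g → 165 × 4 = 660 kcal.
Non-protein calories = 2216 − 660 = 1556 kcal.
Fat: 30% × 1556 = 466.8 kcal; carbohydrate: 1089.2 kcal.
Carbohydrate: 1089.2 kcal ÷ 4 kcal/g = 272.3 g.

272 g/day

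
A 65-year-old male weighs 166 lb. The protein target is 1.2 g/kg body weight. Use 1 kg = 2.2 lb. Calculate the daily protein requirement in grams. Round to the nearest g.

Weight in kg = 166 ÷ 2.2 = 75.4545 kg.
Protein = 1.2 g/kg × 75.4545 kg = 90.5455 g/day.

91 g/day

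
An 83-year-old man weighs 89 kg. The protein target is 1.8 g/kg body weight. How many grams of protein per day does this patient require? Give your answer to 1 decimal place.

160.2 g/day

Protein = 1.8 g/kg × 89 kg = 160.2 g/day.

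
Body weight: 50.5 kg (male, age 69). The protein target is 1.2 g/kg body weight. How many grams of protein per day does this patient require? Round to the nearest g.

Protein = 1.2 g/kg × 50.5 kg = 60.6 g/day.

61 g/day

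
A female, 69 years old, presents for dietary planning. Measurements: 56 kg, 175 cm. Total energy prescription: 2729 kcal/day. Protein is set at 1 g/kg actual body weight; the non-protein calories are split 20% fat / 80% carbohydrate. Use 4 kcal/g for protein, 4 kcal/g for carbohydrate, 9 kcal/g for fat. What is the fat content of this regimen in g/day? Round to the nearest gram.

Protein = 1 × 56 = 56 g → 56 × 4 = 224 kcal.
Non-protein calories = 2729 − 224 = 2505 kcal.
Fat: 20% × 2505 = 501 kcal; carbohydrate: 2004 kcal.
Fat: 501 kcal ÷ 9 kcal/g = 55.6667 g.

56 g/day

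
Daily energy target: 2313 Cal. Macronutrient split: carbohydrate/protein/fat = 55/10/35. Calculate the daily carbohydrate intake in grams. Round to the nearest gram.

318 g/day

Carbohydrate energy = 55% × 2313 = 1272.15 kcal.
At 4 kcal/g: 1272.15 ÷ 4 = 318.0375 g.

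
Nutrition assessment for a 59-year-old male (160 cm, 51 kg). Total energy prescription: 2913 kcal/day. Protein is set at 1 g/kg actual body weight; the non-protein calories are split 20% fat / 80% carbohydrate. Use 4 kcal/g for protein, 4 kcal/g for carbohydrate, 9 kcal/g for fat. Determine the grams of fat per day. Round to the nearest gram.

Protein = 1 × 51 = 51 g → 51 × 4 = 204 kcal.
Non-protein calories = 2913 − 204 = 2709 kcal.
Fat: 20% × 2709 = 541.8 kcal; carbohydrate: 2167.2 kcal.
Fat: 541.8 kcal ÷ 9 kcal/g = 60.2 g.

60 g/day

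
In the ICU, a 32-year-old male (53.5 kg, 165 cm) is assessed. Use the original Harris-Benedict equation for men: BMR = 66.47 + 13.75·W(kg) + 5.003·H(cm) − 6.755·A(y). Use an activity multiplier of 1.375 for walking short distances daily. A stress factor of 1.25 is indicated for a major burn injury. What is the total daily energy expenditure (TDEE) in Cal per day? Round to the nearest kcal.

2426 Cal per day

Harris-Benedict: BMR = 66.47 + 13.75(53.5) + 5.003(165) − 6.755(32) = 1411.43 kcal/day.
TEE = BMR × activity factor = 1411.43 × 1.375 = 1940.7163 kcal/day.
Apply stress factor: 1940.7163 × 1.25 = 2425.8953 kcal/day.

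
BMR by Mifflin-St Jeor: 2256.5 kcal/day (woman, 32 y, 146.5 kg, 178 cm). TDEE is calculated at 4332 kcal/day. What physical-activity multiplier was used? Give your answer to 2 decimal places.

Activity factor = TEE ÷ BMR = 4332 ÷ 2256.5 = 1.92.

1.92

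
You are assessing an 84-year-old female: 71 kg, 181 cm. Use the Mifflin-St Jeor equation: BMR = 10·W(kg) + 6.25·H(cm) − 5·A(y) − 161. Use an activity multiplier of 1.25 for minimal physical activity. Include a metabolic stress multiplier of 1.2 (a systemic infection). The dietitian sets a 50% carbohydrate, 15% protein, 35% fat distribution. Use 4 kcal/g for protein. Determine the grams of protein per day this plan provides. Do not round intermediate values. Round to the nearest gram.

71 g/day

Mifflin-St Jeor (female): BMR = 10(71) + 6.25(181) − 5(84) − 161 = 710 + 1131.25 − 420 − 161 = 1260.25 kcal/day.
TEE = 1260.25 × 1.25 = 1575.3125 kcal/day.
With stress factor 1.2: 1575.3125 × 1.2 = 1890.375 kcal/day.
Protein energy = 15% × 1890.375 = 283.5563 kcal.
Protein = 283.5563 ÷ 4 kcal/g = 70.8891 g.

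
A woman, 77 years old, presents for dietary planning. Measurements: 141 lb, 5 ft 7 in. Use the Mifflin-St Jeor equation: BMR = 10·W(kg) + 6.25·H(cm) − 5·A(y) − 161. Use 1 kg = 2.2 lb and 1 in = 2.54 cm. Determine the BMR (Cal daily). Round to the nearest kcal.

1159 Cal daily

Convert to metric: weight = 141 ÷ 2.2 = 64.0909 kg; height = (5×12 + 7) × 2.54 = 67 × 2.54 = 170.18 cm.
Mifflin-St Jeor (female): BMR = 10(64.0909) + 6.25(170.18) − 5(77) − 161 = 640.9091 + 1063.625 − 385 − 161 = 1158.5341 kcal/day.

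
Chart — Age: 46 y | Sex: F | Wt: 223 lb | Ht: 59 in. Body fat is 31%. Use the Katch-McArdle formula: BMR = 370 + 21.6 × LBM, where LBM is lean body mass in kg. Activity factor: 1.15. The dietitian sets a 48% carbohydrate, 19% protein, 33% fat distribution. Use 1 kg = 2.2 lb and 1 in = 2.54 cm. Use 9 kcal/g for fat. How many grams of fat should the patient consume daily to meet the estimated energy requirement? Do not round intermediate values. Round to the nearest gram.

Convert to metric: weight = 223 ÷ 2.2 = 101.3636 kg; height = 59 × 2.54 = 149.86 cm.
LBM = 101.3636 × (1 − 0.31) = 69.9409 kg. Katch-McArdle: BMR = 370 + 21.6 × 69.9409 = 1880.7236 kcal/day.
TEE = 1880.7236 × 1.15 = 2162.8322 kcal/day.
Fat energy = 33% × 2162.8322 = 713.7346 kcal.
Fat = 713.7346 ÷ 9 kcal/g = 79.3038 g.

79 g/day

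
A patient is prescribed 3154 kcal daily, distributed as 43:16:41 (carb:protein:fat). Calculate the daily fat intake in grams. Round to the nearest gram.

Fat energy = 41% × 3154 = 1293.14 kcal.
At 9 kcal/g: 1293.14 ÷ 9 = 143.6822 g.

144 g/day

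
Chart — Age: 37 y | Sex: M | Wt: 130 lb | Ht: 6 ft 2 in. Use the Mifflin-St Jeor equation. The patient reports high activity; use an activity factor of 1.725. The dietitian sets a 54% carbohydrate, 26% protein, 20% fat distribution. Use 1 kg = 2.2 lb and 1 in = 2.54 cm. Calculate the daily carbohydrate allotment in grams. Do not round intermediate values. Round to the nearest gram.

Convert to metric: weight = 130 ÷ 2.2 = 59.0909 kg; height = (6×12 + 2) × 2.54 = 74 × 2.54 = 187.96 cm.
Mifflin-St Jeor (male): BMR = 10(59.0909) + 6.25(187.96) − 5(37) + 5 = 590.9091 + 1174.75 − 185 + 5 = 1585.6591 kcal/day.
TEE = 1585.6591 × 1.725 = 2735.2619 kcal/day.
Carbohydrate energy = 54% × 2735.2619 = 1477.0414 kcal.
Carbohydrate = 1477.0414 ÷ 4 kcal/g = 369.2604 g.

369 g/day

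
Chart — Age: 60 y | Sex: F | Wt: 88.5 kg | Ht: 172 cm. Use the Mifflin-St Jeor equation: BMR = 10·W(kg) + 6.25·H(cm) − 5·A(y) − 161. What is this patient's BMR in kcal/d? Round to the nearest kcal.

1499 kcal/d

Mifflin-St Jeor (female): BMR = 10(88.5) + 6.25(172) − 5(60) − 161 = 885 + 1075 − 300 − 161 = 1499 kcal/day.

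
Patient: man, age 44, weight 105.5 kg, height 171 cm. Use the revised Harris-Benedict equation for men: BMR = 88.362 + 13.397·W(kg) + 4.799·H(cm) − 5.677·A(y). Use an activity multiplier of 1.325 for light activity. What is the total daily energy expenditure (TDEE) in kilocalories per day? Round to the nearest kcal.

2746 kilocalories per day

Harris-Benedict: BMR = 88.362 + 13.397(105.5) + 4.799(171) − 5.677(44) = 2072.5865 kcal/day.
TEE = BMR × activity factor = 2072.5865 × 1.325 = 2746.1771 kcal/day.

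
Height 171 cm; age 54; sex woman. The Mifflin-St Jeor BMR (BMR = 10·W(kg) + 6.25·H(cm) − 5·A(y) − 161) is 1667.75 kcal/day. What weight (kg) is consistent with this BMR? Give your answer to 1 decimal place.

103.0 kg

1667.75 = 10·W + 6.25(171) − 5(54) − 161
10·W = 1667.75 − 637.75 = 1030, so W = 103 kg.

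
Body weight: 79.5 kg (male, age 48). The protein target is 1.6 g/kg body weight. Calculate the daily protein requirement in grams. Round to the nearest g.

127 g/day

Protein = 1.6 g/kg × 79.5 kg = 127.2 g/day.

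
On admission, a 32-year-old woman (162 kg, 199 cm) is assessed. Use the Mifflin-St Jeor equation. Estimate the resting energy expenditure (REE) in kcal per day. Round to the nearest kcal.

Mifflin-St Jeor (female): BMR = 10(162) + 6.25(199) − 5(32) − 161 = 1620 + 1243.75 − 160 − 161 = 2542.75 kcal/day.

2543 kcal per day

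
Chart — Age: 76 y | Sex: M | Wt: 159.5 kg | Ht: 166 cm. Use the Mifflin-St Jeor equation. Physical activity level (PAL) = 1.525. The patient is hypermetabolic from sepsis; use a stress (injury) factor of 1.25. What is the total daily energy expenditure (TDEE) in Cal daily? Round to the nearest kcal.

Mifflin-St Jeor (male): BMR = 10(159.5) + 6.25(166) − 5(76) + 5 = 1595 + 1037.5 − 380 + 5 = 2257.5 kcal/day.
TEE = BMR × activity factor = 2257.5 × 1.525 = 3442.6875 kcal/day.
Apply stress factor: 3442.6875 × 1.25 = 4303.3594 kcal/day.

4303 Cal daily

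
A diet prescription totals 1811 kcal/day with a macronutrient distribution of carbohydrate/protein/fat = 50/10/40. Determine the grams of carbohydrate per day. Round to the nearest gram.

226 g/day

Carbohydrate energy = 50% × 1811 = 905.5 kcal.
At 4 kcal/g: 905.5 ÷ 4 = 226.375 g.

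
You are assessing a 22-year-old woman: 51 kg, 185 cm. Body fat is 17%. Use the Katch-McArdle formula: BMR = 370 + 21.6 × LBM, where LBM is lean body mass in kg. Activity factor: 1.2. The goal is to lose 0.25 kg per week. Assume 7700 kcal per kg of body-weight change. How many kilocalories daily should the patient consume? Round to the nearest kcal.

1266 kilocalories daily

LBM = 51 × (1 − 0.17) = 42.33 kg. Katch-McArdle: BMR = 370 + 21.6 × 42.33 = 1284.328 kcal/day.
TEE = 1284.328 × 1.2 = 1541.1936 kcal/day.
Required daily deficit = 0.25 × 7700 ÷ 7 = 275 kcal/day.
Target intake = 1541.1936 − 275 = 1266.1936 kcal/day.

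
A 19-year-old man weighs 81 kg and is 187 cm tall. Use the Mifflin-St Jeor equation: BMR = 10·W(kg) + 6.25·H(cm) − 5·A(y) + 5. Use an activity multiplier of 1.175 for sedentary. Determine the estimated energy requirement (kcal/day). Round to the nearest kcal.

2219 kcal/day

Mifflin-St Jeor (male): BMR = 10(81) + 6.25(187) − 5(19) + 5 = 810 + 1168.75 − 95 + 5 = 1888.75 kcal/day.
TEE = BMR × activity factor = 1888.75 × 1.175 = 2219.2813 kcal/day.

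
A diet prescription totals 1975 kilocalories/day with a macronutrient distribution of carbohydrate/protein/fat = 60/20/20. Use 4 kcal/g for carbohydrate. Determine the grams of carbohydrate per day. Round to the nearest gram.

Carbohydrate energy = 60% × 1975 = 1185 kcal.
At 4 kcal/g: 1185 ÷ 4 = 296.25 g.

296 g/day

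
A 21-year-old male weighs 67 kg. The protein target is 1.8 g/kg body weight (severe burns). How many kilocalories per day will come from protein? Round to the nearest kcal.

Protein = 1.8 g/kg × 67 kg = 120.6 g/day.
Protein energy = 120.6 g × 4 kcal/g = 482.4 kcal/day.

482 kcal/day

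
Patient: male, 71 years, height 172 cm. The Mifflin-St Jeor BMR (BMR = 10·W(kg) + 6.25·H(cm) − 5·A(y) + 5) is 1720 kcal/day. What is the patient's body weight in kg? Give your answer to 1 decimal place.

99.5 kg

1720 = 10·W + 6.25(172) − 5(71) + 5
10·W = 1720 − 725 = 995, so W = 99.5 kg.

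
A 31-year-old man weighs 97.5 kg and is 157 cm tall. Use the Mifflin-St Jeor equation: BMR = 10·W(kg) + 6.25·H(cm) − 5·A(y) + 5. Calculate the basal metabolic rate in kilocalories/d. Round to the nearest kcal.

1806 kilocalories/d

Mifflin-St Jeor (male): BMR = 10(97.5) + 6.25(157) − 5(31) + 5 = 975 + 981.25 − 155 + 5 = 1806.25 kcal/day.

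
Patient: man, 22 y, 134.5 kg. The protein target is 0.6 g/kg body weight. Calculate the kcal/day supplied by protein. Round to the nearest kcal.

Protein = 0.6 g/kg × 134.5 kg = 80.7 g/day.
Protein energy = 80.7 g × 4 kcal/g = 322.8 kcal/day.

323 kcal/day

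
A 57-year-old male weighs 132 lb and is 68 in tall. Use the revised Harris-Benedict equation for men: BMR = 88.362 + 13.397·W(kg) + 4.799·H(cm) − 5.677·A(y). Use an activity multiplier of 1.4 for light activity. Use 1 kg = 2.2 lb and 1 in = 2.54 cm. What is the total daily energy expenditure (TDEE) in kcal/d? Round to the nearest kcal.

1956 kcal/d

Convert to metric: weight = 132 ÷ 2.2 = 60 kg; height = 68 × 2.54 = 172.72 cm.
Harris-Benedict: BMR = 88.362 + 13.397(60) + 4.799(172.72) − 5.677(57) = 1397.4763 kcal/day.
TEE = BMR × activity factor = 1397.4763 × 1.4 = 1956.4668 kcal/day.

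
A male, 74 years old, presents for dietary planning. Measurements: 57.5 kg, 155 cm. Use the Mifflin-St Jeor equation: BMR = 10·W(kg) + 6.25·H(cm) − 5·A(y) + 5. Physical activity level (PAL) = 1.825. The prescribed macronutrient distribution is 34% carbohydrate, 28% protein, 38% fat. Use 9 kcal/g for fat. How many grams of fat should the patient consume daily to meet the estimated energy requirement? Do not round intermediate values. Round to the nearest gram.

91 g/day

Mifflin-St Jeor (male): BMR = 10(57.5) + 6.25(155) − 5(74) + 5 = 575 + 968.75 − 370 + 5 = 1178.75 kcal/day.
TEE = 1178.75 × 1.825 = 2151.2188 kcal/day.
Fat energy = 38% × 2151.2188 = 817.4631 kcal.
Fat = 817.4631 ÷ 9 kcal/g = 90.8292 g.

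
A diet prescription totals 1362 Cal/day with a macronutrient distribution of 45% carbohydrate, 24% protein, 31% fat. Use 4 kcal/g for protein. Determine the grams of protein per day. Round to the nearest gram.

82 g/day

Protein energy = 24% × 1362 = 326.88 kcal.
At 4 kcal/g: 326.88 ÷ 4 = 81.72 g.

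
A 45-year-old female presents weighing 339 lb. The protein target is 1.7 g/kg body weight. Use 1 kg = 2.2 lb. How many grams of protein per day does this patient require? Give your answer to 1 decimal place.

Weight in kg = 339 ÷ 2.2 = 154.0909 kg.
Protein = 1.7 g/kg × 154.0909 kg = 261.9545 g/day.

262.0 g/day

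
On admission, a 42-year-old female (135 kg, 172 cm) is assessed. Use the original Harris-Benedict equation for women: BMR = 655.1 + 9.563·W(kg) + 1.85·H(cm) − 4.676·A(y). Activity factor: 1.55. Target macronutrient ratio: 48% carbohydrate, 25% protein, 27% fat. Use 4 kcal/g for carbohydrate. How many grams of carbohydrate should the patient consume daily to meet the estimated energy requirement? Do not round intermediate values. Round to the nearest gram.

385 g/day

Harris-Benedict: BMR = 655.1 + 9.563(135) + 1.85(172) − 4.676(42) = 2067.913 kcal/day.
TEE = 2067.913 × 1.55 = 3205.2652 kcal/day.
Carbohydrate energy = 48% × 3205.2652 = 1538.5273 kcal.
Carbohydrate = 1538.5273 ÷ 4 kcal/g = 384.6318 g.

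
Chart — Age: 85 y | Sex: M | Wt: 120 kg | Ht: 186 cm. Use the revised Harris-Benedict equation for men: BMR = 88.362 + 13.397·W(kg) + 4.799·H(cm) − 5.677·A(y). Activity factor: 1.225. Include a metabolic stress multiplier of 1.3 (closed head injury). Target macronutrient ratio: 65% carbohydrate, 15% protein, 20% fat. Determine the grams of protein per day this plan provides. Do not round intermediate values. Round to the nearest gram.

Harris-Benedict: BMR = 88.362 + 13.397(120) + 4.799(186) − 5.677(85) = 2106.071 kcal/day.
TEE = 2106.071 × 1.225 = 2579.937 kcal/day.
With stress factor 1.3: 2579.937 × 1.3 = 3353.9181 kcal/day.
Protein energy = 15% × 3353.9181 = 503.0877 kcal.
Protein = 503.0877 ÷ 4 kcal/g = 125.7719 g.

126 g/day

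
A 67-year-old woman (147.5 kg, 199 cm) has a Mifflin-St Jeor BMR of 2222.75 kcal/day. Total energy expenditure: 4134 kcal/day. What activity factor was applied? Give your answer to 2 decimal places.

Activity factor = TEE ÷ BMR = 4134 ÷ 2222.75 = 1.86.

1.86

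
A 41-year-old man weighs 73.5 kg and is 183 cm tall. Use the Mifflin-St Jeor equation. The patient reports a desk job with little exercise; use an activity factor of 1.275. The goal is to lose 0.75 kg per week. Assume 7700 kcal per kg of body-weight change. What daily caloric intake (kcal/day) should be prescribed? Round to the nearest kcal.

Mifflin-St Jeor (male): BMR = 10(73.5) + 6.25(183) − 5(41) + 5 = 735 + 1143.75 − 205 + 5 = 1678.75 kcal/day.
TEE = 1678.75 × 1.275 = 2140.4063 kcal/day.
Required daily deficit = 0.75 × 7700 ÷ 7 = 825 kcal/day.
Target intake = 2140.4063 − 825 = 1315.4063 kcal/day.

1315 kcal/day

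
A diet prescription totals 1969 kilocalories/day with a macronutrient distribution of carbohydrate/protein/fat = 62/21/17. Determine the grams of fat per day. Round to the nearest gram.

37 g/day

Fat energy = 17% × 1969 = 334.73 kcal.
At 9 kcal/g: 334.73 ÷ 9 = 37.1922 g.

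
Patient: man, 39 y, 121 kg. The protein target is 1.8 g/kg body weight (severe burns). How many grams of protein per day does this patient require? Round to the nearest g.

218 g/day

Protein = 1.8 g/kg × 121 kg = 217.8 g/day.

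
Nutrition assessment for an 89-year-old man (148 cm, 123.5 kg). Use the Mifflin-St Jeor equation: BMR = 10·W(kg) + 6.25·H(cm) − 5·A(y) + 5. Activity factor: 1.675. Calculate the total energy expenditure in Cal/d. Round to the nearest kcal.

Mifflin-St Jeor (male): BMR = 10(123.5) + 6.25(148) − 5(89) + 5 = 1235 + 925 − 445 + 5 = 1720 kcal/day.
TEE = BMR × activity factor = 1720 × 1.675 = 2881 kcal/day.

2881 Cal/d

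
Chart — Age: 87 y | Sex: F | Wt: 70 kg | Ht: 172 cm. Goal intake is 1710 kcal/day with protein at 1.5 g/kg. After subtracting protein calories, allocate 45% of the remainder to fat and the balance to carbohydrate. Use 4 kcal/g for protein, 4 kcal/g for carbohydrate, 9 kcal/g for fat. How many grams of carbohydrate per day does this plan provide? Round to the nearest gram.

177 g/day

Protein = 1.5 × 70 = 105 g → 105 × 4 = 420 kcal.
Non-protein calories = 1710 − 420 = 1290 kcal.
Fat: 45% × 1290 = 580.5 kcal; carbohydrate: 709.5 kcal.
Carbohydrate: 709.5 kcal ÷ 4 kcal/g = 177.375 g.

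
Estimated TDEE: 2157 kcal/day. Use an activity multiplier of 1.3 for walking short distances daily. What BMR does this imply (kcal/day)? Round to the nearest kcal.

BMR = TEE ÷ activity factor = 2157 ÷ 1.3 = 1659.2308 kcal/day.

1659 kcal/day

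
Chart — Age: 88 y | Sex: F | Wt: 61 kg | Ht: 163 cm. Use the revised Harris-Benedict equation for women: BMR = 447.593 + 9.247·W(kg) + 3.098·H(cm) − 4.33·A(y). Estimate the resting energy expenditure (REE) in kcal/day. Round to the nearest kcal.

1136 kcal/day

Harris-Benedict: BMR = 447.593 + 9.247(61) + 3.098(163) − 4.33(88) = 1135.594 kcal/day.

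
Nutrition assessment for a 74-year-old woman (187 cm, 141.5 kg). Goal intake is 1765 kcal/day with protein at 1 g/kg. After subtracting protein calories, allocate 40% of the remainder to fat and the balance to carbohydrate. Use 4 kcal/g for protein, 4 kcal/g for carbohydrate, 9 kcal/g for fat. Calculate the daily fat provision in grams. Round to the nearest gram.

53 g/day

Protein = 1 × 141.5 = 141.5 g → 141.5 × 4 = 566 kcal.
Non-protein calories = 1765 − 566 = 1199 kcal.
Fat: 40% × 1199 = 479.6 kcal; carbohydrate: 719.4 kcal.
Fat: 479.6 kcal ÷ 9 kcal/g = 53.2889 g.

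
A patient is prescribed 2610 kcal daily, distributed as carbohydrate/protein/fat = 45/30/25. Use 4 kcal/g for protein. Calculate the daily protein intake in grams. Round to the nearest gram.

196 g/day

Protein energy = 30% × 2610 = 783 kcal.
At 4 kcal/g: 783 ÷ 4 = 195.75 g.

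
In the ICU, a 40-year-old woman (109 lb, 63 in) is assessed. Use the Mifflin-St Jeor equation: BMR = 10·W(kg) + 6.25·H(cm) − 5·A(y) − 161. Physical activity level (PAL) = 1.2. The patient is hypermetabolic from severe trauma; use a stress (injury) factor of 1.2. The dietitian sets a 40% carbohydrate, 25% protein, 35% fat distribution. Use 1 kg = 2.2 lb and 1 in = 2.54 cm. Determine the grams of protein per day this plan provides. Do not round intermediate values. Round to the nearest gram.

102 g/day

Convert to metric: weight = 109 ÷ 2.2 = 49.5455 kg; height = 63 × 2.54 = 160.02 cm.
Mifflin-St Jeor (female): BMR = 10(49.5455) + 6.25(160.02) − 5(40) − 161 = 495.4545 + 1000.125 − 200 − 161 = 1134.5795 kcal/day.
TEE = 1134.5795 × 1.2 = 1361.4955 kcal/day.
With stress factor 1.2: 1361.4955 × 1.2 = 1633.7945 kcal/day.
Protein energy = 25% × 1633.7945 = 408.4486 kcal.
Protein = 408.4486 ÷ 4 kcal/g = 102.1122 g.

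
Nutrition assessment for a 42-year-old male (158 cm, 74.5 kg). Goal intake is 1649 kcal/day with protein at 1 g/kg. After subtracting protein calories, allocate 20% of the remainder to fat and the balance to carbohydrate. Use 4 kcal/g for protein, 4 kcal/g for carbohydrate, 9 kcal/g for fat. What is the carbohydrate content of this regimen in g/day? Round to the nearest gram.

Protein = 1 × 74.5 = 74.5 g → 74.5 × 4 = 298 kcal.
Non-protein calories = 1649 − 298 = 1351 kcal.
Fat: 20% × 1351 = 270.2 kcal; carbohydrate: 1080.8 kcal.
Carbohydrate: 1080.8 kcal ÷ 4 kcal/g = 270.2 g.

270 g/day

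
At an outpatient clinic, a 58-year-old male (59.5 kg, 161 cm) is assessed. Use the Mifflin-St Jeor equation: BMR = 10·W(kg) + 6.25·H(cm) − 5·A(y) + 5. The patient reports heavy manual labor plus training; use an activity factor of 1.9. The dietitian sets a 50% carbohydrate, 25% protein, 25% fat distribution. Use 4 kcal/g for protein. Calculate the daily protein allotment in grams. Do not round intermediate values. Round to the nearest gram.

Mifflin-St Jeor (male): BMR = 10(59.5) + 6.25(161) − 5(58) + 5 = 595 + 1006.25 − 290 + 5 = 1316.25 kcal/day.
TEE = 1316.25 × 1.9 = 2500.875 kcal/day.
Protein energy = 25% × 2500.875 = 625.2188 kcal.
Protein = 625.2188 ÷ 4 kcal/g = 156.3047 g.

156 g/day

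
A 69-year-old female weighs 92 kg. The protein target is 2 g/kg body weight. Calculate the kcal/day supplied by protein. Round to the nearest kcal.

Protein = 2 g/kg × 92 kg = 184 g/day.
Protein energy = 184 g × 4 kcal/g = 736 kcal/day.

736 kcal/day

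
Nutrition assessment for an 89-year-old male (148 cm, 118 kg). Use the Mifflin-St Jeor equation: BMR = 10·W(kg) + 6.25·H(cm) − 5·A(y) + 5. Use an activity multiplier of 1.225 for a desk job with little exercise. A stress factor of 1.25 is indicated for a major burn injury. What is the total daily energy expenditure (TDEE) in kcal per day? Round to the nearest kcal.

Mifflin-St Jeor (male): BMR = 10(118) + 6.25(148) − 5(89) + 5 = 1180 + 925 − 445 + 5 = 1665 kcal/day.
TEE = BMR × activity factor = 1665 × 1.225 = 2039.625 kcal/day.
Apply stress factor: 2039.625 × 1.25 = 2549.5313 kcal/day.

2550 kcal per day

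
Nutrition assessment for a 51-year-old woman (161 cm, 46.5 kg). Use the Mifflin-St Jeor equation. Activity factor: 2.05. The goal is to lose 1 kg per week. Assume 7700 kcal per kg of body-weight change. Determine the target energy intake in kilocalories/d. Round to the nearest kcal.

1063 kilocalories/d

Mifflin-St Jeor (female): BMR = 10(46.5) + 6.25(161) − 5(51) − 161 = 465 + 1006.25 − 255 − 161 = 1055.25 kcal/day.
TEE = 1055.25 × 2.05 = 2163.2625 kcal/day.
Required daily deficit = 1 × 7700 ÷ 7 = 1100 kcal/day.
Target intake = 2163.2625 − 1100 = 1063.2625 kcal/day.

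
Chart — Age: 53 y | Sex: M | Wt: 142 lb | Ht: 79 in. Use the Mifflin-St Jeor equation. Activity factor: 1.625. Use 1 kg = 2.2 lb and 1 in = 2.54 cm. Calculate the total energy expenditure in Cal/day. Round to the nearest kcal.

2664 Cal/day

Convert to metric: weight = 142 ÷ 2.2 = 64.5455 kg; height = 79 × 2.54 = 200.66 cm.
Mifflin-St Jeor (male): BMR = 10(64.5455) + 6.25(200.66) − 5(53) + 5 = 645.4545 + 1254.125 − 265 + 5 = 1639.5795 kcal/day.
TEE = BMR × activity factor = 1639.5795 × 1.625 = 2664.3168 kcal/day.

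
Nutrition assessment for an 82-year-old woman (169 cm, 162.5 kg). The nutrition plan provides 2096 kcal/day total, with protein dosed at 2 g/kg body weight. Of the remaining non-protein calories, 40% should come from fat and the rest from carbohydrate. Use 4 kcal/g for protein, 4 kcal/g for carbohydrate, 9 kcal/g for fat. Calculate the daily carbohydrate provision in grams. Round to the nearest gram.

119 g/day

Protein = 2 × 162.5 = 325 g → 325 × 4 = 1300 kcal.
Non-protein calories = 2096 − 1300 = 796 kcal.
Fat: 40% × 796 = 318.4 kcal; carbohydrate: 477.6 kcal.
Carbohydrate: 477.6 kcal ÷ 4 kcal/g = 119.4 g.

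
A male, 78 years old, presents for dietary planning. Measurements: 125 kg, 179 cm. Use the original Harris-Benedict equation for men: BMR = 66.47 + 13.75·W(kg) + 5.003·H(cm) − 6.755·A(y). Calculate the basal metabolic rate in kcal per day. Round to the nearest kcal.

2154 kcal per day

Harris-Benedict: BMR = 66.47 + 13.75(125) + 5.003(179) − 6.755(78) = 2153.867 kcal/day.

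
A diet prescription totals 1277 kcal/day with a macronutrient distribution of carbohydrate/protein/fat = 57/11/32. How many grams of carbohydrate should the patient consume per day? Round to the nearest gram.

182 g/day

Carbohydrate energy = 57% × 1277 = 727.89 kcal.
At 4 kcal/g: 727.89 ÷ 4 = 181.9725 g.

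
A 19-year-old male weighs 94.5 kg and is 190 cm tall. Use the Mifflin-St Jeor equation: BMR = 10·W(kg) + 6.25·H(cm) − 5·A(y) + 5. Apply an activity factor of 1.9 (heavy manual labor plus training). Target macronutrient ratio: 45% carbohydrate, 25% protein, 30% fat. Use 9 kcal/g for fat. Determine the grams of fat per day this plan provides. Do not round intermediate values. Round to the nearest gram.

Mifflin-St Jeor (male): BMR = 10(94.5) + 6.25(190) − 5(19) + 5 = 945 + 1187.5 − 95 + 5 = 2042.5 kcal/day.
TEE = 2042.5 × 1.9 = 3880.75 kcal/day.
Fat energy = 30% × 3880.75 = 1164.225 kcal.
Fat = 1164.225 ÷ 9 kcal/g = 129.3583 g.

129 g/day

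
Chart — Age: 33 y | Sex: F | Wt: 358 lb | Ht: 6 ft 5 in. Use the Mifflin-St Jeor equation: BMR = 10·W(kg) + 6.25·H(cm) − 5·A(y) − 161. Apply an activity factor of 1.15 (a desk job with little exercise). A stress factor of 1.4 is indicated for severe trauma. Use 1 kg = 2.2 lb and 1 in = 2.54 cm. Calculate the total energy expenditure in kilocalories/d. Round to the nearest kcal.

4063 kilocalories/d

Convert to metric: weight = 358 ÷ 2.2 = 162.7273 kg; height = (6×12 + 5) × 2.54 = 77 × 2.54 = 195.58 cm.
Mifflin-St Jeor (female): BMR = 10(162.7273) + 6.25(195.58) − 5(33) − 161 = 1627.2727 + 1222.375 − 165 − 161 = 2523.6477 kcal/day.
TEE = BMR × activity factor = 2523.6477 × 1.15 = 2902.1949 kcal/day.
Apply stress factor: 2902.1949 × 1.4 = 4063.0728 kcal/day.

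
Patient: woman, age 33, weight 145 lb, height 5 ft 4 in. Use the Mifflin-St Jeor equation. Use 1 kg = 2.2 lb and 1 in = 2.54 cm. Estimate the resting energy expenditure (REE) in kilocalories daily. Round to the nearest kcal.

1349 kilocalories daily

Convert to metric: weight = 145 ÷ 2.2 = 65.9091 kg; height = (5×12 + 4) × 2.54 = 64 × 2.54 = 162.56 cm.
Mifflin-St Jeor (female): BMR = 10(65.9091) + 6.25(162.56) − 5(33) − 161 = 659.0909 + 1016 − 165 − 161 = 1349.0909 kcal/day.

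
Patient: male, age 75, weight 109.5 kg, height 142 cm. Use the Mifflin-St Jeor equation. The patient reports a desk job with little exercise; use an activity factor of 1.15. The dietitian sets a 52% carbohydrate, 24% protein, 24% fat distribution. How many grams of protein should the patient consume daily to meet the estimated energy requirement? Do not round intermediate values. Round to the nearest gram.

Mifflin-St Jeor (male): BMR = 10(109.5) + 6.25(142) − 5(75) + 5 = 1095 + 887.5 − 375 + 5 = 1612.5 kcal/day.
TEE = 1612.5 × 1.15 = 1854.375 kcal/day.
Protein energy = 24% × 1854.375 = 445.05 kcal.
Protein = 445.05 ÷ 4 kcal/g = 111.2625 g.

111 g/day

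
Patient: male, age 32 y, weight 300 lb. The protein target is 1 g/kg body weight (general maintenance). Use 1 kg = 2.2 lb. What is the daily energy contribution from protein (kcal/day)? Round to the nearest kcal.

545 kcal/day

Weight in kg = 300 ÷ 2.2 = 136.3636 kg.
Protein = 1 g/kg × 136.3636 kg = 136.3636 g/day.
Protein energy = 136.3636 g × 4 kcal/g = 545.4545 kcal/day.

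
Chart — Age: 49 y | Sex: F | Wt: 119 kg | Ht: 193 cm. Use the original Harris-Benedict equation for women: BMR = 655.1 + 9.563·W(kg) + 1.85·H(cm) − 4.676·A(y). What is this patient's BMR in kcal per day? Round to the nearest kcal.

Harris-Benedict: BMR = 655.1 + 9.563(119) + 1.85(193) − 4.676(49) = 1921.023 kcal/day.

1921 kcal per day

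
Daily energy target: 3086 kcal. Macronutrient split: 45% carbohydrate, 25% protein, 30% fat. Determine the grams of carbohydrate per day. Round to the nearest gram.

Carbohydrate energy = 45% × 3086 = 1388.7 kcal.
At 4 kcal/g: 1388.7 ÷ 4 = 347.175 g.

347 g/day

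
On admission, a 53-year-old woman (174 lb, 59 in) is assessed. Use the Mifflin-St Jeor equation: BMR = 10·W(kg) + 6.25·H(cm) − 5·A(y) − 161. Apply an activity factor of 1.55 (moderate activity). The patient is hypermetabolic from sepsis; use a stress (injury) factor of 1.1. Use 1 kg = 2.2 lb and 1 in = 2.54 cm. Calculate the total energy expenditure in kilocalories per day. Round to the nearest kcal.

2219 kilocalories per day

Convert to metric: weight = 174 ÷ 2.2 = 79.0909 kg; height = 59 × 2.54 = 149.86 cm.
Mifflin-St Jeor (female): BMR = 10(79.0909) + 6.25(149.86) − 5(53) − 161 = 790.9091 + 936.625 − 265 − 161 = 1301.5341 kcal/day.
TEE = BMR × activity factor = 1301.5341 × 1.55 = 2017.3778 kcal/day.
Apply stress factor: 2017.3778 × 1.1 = 2219.1156 kcal/day.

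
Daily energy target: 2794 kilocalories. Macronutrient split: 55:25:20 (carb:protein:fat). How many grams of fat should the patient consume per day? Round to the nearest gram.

62 g/day

Fat energy = 20% × 2794 = 558.8 kcal.
At 9 kcal/g: 558.8 ÷ 9 = 62.0889 g.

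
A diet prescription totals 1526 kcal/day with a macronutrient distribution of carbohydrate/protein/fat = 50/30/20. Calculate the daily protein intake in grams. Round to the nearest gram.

114 g/day

Protein energy = 30% × 1526 = 457.8 kcal.
At 4 kcal/g: 457.8 ÷ 4 = 114.45 g.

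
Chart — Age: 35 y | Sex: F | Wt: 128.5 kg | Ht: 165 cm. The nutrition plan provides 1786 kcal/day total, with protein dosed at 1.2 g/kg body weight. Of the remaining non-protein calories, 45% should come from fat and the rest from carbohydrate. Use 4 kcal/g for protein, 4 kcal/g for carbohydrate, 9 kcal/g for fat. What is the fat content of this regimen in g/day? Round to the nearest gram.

58 g/day

Protein = 1.2 × 128.5 = 154.2 g → 154.2 × 4 = 616.8 kcal.
Non-protein calories = 1786 − 616.8 = 1169.2 kcal.
Fat: 45% × 1169.2 = 526.14 kcal; carbohydrate: 643.06 kcal.
Fat: 526.14 kcal ÷ 9 kcal/g = 58.46 g.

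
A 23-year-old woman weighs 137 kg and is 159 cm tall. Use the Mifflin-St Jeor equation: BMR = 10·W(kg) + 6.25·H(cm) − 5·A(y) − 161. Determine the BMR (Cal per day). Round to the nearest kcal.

2088 Cal per day

Mifflin-St Jeor (female): BMR = 10(137) + 6.25(159) − 5(23) − 161 = 1370 + 993.75 − 115 − 161 = 2087.75 kcal/day.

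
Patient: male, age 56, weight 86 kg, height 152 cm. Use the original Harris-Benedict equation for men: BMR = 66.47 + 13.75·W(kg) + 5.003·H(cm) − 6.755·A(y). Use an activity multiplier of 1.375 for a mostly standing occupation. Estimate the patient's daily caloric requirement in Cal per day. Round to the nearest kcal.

2243 Cal per day

Harris-Benedict: BMR = 66.47 + 13.75(86) + 5.003(152) − 6.755(56) = 1631.146 kcal/day.
TEE = BMR × activity factor = 1631.146 × 1.375 = 2242.8258 kcal/day.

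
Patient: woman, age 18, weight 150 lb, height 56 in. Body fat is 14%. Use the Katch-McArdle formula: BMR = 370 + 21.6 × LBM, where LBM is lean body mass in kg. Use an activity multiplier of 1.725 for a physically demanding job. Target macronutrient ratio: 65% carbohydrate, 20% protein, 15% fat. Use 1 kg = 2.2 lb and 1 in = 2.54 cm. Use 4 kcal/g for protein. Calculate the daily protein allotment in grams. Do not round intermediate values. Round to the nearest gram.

Convert to metric: weight = 150 ÷ 2.2 = 68.1818 kg; height = 56 × 2.54 = 142.24 cm.
LBM = 68.1818 × (1 − 0.14) = 58.6364 kg. Katch-McArdle: BMR = 370 + 21.6 × 58.6364 = 1636.5455 kcal/day.
TEE = 1636.5455 × 1.725 = 2823.0409 kcal/day.
Protein energy = 20% × 2823.0409 = 564.6082 kcal.
Protein = 564.6082 ÷ 4 kcal/g = 141.152 g.

141 g/day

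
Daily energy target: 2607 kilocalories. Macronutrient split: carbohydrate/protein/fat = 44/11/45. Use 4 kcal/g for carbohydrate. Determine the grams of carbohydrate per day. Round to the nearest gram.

287 g/day

Carbohydrate energy = 44% × 2607 = 1147.08 kcal.
At 4 kcal/g: 1147.08 ÷ 4 = 286.77 g.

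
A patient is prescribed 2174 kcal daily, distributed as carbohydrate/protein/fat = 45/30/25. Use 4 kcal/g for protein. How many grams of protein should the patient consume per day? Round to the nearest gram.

163 g/day

Protein energy = 30% × 2174 = 652.2 kcal.
At 4 kcal/g: 652.2 ÷ 4 = 163.05 g.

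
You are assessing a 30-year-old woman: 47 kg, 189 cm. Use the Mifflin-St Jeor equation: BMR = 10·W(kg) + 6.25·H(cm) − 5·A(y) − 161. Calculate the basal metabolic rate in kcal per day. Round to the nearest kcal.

Mifflin-St Jeor (female): BMR = 10(47) + 6.25(189) − 5(30) − 161 = 470 + 1181.25 − 150 − 161 = 1340.25 kcal/day.

1340 kcal per day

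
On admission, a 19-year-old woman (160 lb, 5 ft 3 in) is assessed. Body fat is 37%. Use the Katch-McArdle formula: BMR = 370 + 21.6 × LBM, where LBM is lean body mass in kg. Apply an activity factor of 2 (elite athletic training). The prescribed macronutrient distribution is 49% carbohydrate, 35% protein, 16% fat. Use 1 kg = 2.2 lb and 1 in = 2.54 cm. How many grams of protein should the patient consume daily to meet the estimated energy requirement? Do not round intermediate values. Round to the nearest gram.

Convert to metric: weight = 160 ÷ 2.2 = 72.7273 kg; height = (5×12 + 3) × 2.54 = 63 × 2.54 = 160.02 cm.
LBM = 72.7273 × (1 − 0.37) = 45.8182 kg. Katch-McArdle: BMR = 370 + 21.6 × 45.8182 = 1359.6727 kcal/day.
TEE = 1359.6727 × 2 = 2719.3455 kcal/day.
Protein energy = 35% × 2719.3455 = 951.7709 kcal.
Protein = 951.7709 ÷ 4 kcal/g = 237.9427 g.

238 g/day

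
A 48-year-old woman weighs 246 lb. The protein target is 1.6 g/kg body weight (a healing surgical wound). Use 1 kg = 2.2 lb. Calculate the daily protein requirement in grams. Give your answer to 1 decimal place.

178.9 g/day

Weight in kg = 246 ÷ 2.2 = 111.8182 kg.
Protein = 1.6 g/kg × 111.8182 kg = 178.9091 g/day.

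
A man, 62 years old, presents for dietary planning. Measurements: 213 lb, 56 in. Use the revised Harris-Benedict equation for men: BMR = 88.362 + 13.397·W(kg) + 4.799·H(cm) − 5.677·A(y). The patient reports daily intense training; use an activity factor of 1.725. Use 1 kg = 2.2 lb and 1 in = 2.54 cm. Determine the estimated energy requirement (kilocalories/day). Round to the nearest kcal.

2960 kilocalories/day

Convert to metric: weight = 213 ÷ 2.2 = 96.8182 kg; height = 56 × 2.54 = 142.24 cm.
Harris-Benedict: BMR = 88.362 + 13.397(96.8182) + 4.799(142.24) − 5.677(62) = 1716.0709 kcal/day.
TEE = BMR × activity factor = 1716.0709 × 1.725 = 2960.2224 kcal/day.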